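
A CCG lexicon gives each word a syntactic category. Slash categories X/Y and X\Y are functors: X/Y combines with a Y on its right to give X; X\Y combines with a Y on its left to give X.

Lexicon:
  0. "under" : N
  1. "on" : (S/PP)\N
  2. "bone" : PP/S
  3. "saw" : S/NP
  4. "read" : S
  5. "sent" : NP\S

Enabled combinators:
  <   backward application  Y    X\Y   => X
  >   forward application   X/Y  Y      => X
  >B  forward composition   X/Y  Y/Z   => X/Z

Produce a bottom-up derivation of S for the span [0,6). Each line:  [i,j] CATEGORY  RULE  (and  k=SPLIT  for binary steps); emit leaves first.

[0,1] N  lex  "under"
[1,2] (S/PP)\N  lex  "on"
[0,2] S/PP  <  k=1
[2,3] PP/S  lex  "bone"
[3,4] S/NP  lex  "saw"
[2,4] PP/NP  >B  k=3
[4,5] S  lex  "read"
[5,6] NP\S  lex  "sent"
[4,6] NP  <  k=5
[2,6] PP  >  k=4
[0,6] S  >  k=2

[0,6] S   >
  [0,2] S/PP   <
    [0,1] "under" : N
    [1,2] "on" : (S/PP)\N
  [2,6] PP   >
    [2,4] PP/NP   >B
      [2,3] "bone" : PP/S
      [3,4] "saw" : S/NP
    [4,6] NP   <
      [4,5] "read" : S
      [5,6] "sent" : NP\S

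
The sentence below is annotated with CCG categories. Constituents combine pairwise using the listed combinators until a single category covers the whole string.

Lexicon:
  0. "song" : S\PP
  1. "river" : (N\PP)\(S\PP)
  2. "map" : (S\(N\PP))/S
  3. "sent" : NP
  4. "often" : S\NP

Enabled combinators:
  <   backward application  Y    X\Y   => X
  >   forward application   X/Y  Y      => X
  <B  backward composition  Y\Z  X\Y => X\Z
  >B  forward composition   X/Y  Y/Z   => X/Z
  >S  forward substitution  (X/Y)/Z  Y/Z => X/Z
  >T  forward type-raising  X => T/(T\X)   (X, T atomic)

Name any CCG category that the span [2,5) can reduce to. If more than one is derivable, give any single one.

[0,5] S   <
  [0,2] N\PP   <
    [0,1] "song" : S\PP
    [1,2] "river" : (N\PP)\(S\PP)
  [2,5] S\(N\PP)   >
    [2,3] "map" : (S\(N\PP))/S
    [3,5] S   <
      [3,4] "sent" : NP
      [4,5] "often" : S\NP

S\(N\PP)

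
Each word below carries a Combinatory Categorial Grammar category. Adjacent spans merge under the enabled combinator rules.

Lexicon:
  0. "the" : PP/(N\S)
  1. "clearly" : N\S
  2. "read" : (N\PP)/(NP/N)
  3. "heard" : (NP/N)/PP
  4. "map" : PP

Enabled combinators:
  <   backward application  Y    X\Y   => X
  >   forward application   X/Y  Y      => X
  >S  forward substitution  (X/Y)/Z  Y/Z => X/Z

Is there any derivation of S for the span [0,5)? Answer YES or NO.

NO

PP/(N\S) N\S (N\PP)/(NP/N) (NP/N)/PP PP
CKY chart[0,5] = {N}; S ∉ chart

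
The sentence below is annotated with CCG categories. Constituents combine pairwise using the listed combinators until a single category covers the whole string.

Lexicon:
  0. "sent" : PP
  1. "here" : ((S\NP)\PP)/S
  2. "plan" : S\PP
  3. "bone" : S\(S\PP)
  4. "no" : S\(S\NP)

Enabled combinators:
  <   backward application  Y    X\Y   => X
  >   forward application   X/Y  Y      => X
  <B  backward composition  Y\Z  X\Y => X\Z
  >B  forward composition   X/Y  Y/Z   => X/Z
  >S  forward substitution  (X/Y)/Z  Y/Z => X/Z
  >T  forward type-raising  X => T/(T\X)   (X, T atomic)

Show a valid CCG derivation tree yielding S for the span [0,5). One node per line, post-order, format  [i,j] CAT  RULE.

[0,1] PP  lex  "sent"
[1,2] ((S\NP)\PP)/S  lex  "here"
[2,3] S\PP  lex  "plan"
[3,4] S\(S\PP)  lex  "bone"
[2,4] S  <  k=3
[1,4] (S\NP)\PP  >  k=2
[0,4] S\NP  <  k=1
[4,5] S\(S\NP)  lex  "no"
[0,5] S  <  k=4

[0,5] S   <
  [0,4] S\NP   <
    [0,1] "sent" : PP
    [1,4] (S\NP)\PP   >
      [1,2] "here" : ((S\NP)\PP)/S
      [2,4] S   <
        [2,3] "plan" : S\PP
        [3,4] "bone" : S\(S\PP)
  [4,5] "no" : S\(S\NP)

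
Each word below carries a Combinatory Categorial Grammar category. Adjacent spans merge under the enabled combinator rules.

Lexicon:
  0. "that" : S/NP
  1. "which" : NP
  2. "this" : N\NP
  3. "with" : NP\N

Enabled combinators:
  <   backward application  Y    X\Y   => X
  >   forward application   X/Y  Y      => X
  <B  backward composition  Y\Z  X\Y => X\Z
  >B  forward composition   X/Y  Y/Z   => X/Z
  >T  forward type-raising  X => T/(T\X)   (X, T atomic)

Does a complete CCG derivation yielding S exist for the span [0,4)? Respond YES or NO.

YES

[0,4] S   >
  [0,1] "that" : S/NP
  [1,4] NP   <
    [1,3] N   <
      [1,2] "which" : NP
      [2,3] "this" : N\NP
    [3,4] "with" : NP\N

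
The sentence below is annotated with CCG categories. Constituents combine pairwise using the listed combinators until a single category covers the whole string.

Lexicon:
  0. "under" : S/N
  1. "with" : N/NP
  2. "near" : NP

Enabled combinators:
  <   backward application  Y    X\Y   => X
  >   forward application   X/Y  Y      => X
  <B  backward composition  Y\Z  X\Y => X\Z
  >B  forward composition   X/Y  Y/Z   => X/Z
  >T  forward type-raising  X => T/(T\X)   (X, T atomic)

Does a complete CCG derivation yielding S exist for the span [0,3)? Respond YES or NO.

[0,3] S   >
  [0,2] S/NP   >B
    [0,1] "under" : S/N
    [1,2] "with" : N/NP
  [2,3] "near" : NP

YES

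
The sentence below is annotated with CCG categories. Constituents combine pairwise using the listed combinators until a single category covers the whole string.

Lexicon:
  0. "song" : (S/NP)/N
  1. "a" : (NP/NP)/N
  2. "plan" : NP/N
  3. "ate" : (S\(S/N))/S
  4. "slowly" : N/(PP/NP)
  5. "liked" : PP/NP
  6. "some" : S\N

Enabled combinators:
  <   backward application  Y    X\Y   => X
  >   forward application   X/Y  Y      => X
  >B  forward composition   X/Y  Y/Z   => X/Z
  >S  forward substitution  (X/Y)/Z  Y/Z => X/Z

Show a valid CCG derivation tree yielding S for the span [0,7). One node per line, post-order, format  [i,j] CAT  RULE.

[0,7] S   <
  [0,3] S/N   >S
    [0,1] "song" : (S/NP)/N
    [1,3] NP/N   >S
      [1,2] "a" : (NP/NP)/N
      [2,3] "plan" : NP/N
  [3,7] S\(S/N)   >
    [3,4] "ate" : (S\(S/N))/S
    [4,7] S   <
      [4,6] N   >
        [4,5] "slowly" : N/(PP/NP)
        [5,6] "liked" : PP/NP
      [6,7] "some" : S\N

[0,1] (S/NP)/N  lex  "song"
[1,2] (NP/NP)/N  lex  "a"
[2,3] NP/N  lex  "plan"
[1,3] NP/N  >S  k=2
[0,3] S/N  >S  k=1
[3,4] (S\(S/N))/S  lex  "ate"
[4,5] N/(PP/NP)  lex  "slowly"
[5,6] PP/NP  lex  "liked"
[4,6] N  >  k=5
[6,7] S\N  lex  "some"
[4,7] S  <  k=6
[3,7] S\(S/N)  >  k=4
[0,7] S  <  k=3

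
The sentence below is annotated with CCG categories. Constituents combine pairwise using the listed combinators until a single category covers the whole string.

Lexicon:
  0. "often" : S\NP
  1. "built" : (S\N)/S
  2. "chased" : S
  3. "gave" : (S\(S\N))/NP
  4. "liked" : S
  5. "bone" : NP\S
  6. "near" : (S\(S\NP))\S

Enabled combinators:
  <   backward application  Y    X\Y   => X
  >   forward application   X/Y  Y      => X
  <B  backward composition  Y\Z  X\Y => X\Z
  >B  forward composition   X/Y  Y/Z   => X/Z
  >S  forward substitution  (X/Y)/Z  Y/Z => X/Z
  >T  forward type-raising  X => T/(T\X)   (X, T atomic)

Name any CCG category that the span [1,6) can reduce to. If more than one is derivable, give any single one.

[0,7] S   <
  [0,1] "often" : S\NP
  [1,7] S\(S\NP)   <
    [1,6] S   <
      [1,3] S\N   >
        [1,2] "built" : (S\N)/S
        [2,3] "chased" : S
      [3,6] S\(S\N)   >
        [3,4] "gave" : (S\(S\N))/NP
        [4,6] NP   >
          [4,5] NP/(NP\S)   >T
            [4,5] "liked" : S
          [5,6] "bone" : NP\S
    [6,7] "near" : (S\(S\NP))\S

S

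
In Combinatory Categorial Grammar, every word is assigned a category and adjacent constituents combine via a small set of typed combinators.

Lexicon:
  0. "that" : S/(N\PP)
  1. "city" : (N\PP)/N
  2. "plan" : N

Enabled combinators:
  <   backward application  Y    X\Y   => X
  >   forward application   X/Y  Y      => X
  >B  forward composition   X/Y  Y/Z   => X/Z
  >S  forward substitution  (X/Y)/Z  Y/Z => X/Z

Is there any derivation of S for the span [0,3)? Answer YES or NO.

[0,3] S   >
  [0,1] "that" : S/(N\PP)
  [1,3] N\PP   >
    [1,2] "city" : (N\PP)/N
    [2,3] "plan" : N

YES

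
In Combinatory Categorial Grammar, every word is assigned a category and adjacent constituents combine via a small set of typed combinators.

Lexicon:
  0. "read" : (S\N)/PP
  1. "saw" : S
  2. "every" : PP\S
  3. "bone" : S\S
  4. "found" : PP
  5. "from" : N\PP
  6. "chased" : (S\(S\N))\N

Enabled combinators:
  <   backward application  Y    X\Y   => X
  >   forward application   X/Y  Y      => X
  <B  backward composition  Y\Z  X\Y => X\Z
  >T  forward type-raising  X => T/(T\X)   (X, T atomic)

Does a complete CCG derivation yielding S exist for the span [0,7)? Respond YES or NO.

[0,7] S   <
  [0,4] S\N   <B
    [0,3] S\N   >
      [0,1] "read" : (S\N)/PP
      [1,3] PP   >
        [1,2] PP/(PP\S)   >T
          [1,2] "saw" : S
        [2,3] "every" : PP\S
    [3,4] "bone" : S\S
  [4,7] S\(S\N)   <
    [4,6] N   >
      [4,5] N/(N\PP)   >T
        [4,5] "found" : PP
      [5,6] "from" : N\PP
    [6,7] "chased" : (S\(S\N))\N

YES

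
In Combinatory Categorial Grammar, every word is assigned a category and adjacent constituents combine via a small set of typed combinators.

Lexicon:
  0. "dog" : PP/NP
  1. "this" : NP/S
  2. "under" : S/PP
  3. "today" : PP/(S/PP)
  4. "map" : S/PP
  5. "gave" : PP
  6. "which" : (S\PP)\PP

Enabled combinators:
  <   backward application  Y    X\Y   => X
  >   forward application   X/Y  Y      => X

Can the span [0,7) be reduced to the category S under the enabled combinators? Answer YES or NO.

YES

[0,7] S   <
  [0,5] PP   >
    [0,1] "dog" : PP/NP
    [1,5] NP   >
      [1,2] "this" : NP/S
      [2,5] S   >
        [2,3] "under" : S/PP
        [3,5] PP   >
          [3,4] "today" : PP/(S/PP)
          [4,5] "map" : S/PP
  [5,7] S\PP   <
    [5,6] "gave" : PP
    [6,7] "which" : (S\PP)\PP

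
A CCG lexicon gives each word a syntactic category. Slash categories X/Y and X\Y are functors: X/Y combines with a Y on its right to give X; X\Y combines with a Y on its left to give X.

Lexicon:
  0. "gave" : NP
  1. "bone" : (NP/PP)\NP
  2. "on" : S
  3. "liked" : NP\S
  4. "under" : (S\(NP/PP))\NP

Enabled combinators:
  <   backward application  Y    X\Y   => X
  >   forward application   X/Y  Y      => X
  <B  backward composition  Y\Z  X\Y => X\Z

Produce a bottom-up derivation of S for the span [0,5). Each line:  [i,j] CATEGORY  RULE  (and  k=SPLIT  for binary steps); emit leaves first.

[0,5] S   <
  [0,2] NP/PP   <
    [0,1] "gave" : NP
    [1,2] "bone" : (NP/PP)\NP
  [2,5] S\(NP/PP)   <
    [2,4] NP   <
      [2,3] "on" : S
      [3,4] "liked" : NP\S
    [4,5] "under" : (S\(NP/PP))\NP

[0,1] NP  lex  "gave"
[1,2] (NP/PP)\NP  lex  "bone"
[0,2] NP/PP  <  k=1
[2,3] S  lex  "on"
[3,4] NP\S  lex  "liked"
[2,4] NP  <  k=3
[4,5] (S\(NP/PP))\NP  lex  "under"
[2,5] S\(NP/PP)  <  k=4
[0,5] S  <  k=2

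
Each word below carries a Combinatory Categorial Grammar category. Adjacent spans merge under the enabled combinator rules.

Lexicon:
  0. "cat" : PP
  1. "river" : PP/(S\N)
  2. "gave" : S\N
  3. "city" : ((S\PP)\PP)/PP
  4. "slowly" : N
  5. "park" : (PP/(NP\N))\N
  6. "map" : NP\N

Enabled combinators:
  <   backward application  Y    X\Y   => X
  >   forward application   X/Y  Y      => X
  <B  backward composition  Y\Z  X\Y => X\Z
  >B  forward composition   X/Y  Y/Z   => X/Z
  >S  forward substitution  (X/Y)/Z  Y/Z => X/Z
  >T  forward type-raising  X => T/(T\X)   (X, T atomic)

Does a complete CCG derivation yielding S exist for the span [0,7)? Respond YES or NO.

[0,7] S   <
  [0,1] "cat" : PP
  [1,7] S\PP   <
    [1,3] PP   >
      [1,2] "river" : PP/(S\N)
      [2,3] "gave" : S\N
    [3,7] (S\PP)\PP   >
      [3,4] "city" : ((S\PP)\PP)/PP
      [4,7] PP   >
        [4,6] PP/(NP\N)   <
          [4,5] "slowly" : N
          [5,6] "park" : (PP/(NP\N))\N
        [6,7] "map" : NP\N

YES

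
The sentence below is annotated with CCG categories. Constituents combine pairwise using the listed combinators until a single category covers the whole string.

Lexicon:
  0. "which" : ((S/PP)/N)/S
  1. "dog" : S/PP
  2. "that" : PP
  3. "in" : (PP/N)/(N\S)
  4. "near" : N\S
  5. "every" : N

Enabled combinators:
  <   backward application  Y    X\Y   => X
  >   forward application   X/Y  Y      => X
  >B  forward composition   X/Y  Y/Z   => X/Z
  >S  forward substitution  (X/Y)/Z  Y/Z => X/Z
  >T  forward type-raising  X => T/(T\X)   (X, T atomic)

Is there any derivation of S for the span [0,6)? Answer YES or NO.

[0,6] S   >
  [0,5] S/N   >S
    [0,3] (S/PP)/N   >
      [0,1] "which" : ((S/PP)/N)/S
      [1,3] S   >
        [1,2] "dog" : S/PP
        [2,3] "that" : PP
    [3,5] PP/N   >
      [3,4] "in" : (PP/N)/(N\S)
      [4,5] "near" : N\S
  [5,6] "every" : N

YES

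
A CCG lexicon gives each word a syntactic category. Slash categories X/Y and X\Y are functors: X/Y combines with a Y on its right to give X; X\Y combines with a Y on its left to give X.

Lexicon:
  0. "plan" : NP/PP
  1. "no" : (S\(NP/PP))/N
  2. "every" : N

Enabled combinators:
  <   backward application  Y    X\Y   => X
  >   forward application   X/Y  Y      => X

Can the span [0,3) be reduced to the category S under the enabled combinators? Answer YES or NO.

YES

[0,3] S   <
  [0,1] "plan" : NP/PP
  [1,3] S\(NP/PP)   >
    [1,2] "no" : (S\(NP/PP))/N
    [2,3] "every" : N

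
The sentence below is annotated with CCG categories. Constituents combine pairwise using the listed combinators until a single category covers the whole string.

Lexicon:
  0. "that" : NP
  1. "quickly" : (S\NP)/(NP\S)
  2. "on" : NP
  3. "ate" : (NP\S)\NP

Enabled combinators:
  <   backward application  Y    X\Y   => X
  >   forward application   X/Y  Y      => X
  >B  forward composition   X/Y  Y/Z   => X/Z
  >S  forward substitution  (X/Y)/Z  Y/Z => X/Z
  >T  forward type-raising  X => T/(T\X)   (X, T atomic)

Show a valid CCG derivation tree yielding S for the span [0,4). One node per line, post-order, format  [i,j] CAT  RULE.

[0,1] NP  lex  "that"
[1,2] (S\NP)/(NP\S)  lex  "quickly"
[2,3] NP  lex  "on"
[3,4] (NP\S)\NP  lex  "ate"
[2,4] NP\S  <  k=3
[1,4] S\NP  >  k=2
[0,4] S  <  k=1

[0,4] S   <
  [0,1] "that" : NP
  [1,4] S\NP   >
    [1,2] "quickly" : (S\NP)/(NP\S)
    [2,4] NP\S   <
      [2,3] "on" : NP
      [3,4] "ate" : (NP\S)\NP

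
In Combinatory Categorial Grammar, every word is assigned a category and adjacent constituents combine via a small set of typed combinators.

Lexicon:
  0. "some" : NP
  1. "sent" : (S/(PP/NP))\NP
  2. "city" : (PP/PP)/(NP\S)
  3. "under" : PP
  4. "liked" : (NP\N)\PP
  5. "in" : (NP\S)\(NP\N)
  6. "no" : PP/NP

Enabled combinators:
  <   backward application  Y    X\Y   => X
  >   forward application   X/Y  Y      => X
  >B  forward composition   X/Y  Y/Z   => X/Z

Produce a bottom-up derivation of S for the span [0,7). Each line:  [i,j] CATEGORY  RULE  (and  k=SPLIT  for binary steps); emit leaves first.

[0,1] NP  lex  "some"
[1,2] (S/(PP/NP))\NP  lex  "sent"
[0,2] S/(PP/NP)  <  k=1
[2,3] (PP/PP)/(NP\S)  lex  "city"
[3,4] PP  lex  "under"
[4,5] (NP\N)\PP  lex  "liked"
[3,5] NP\N  <  k=4
[5,6] (NP\S)\(NP\N)  lex  "in"
[3,6] NP\S  <  k=5
[2,6] PP/PP  >  k=3
[6,7] PP/NP  lex  "no"
[2,7] PP/NP  >B  k=6
[0,7] S  >  k=2

[0,7] S   >
  [0,2] S/(PP/NP)   <
    [0,1] "some" : NP
    [1,2] "sent" : (S/(PP/NP))\NP
  [2,7] PP/NP   >B
    [2,6] PP/PP   >
      [2,3] "city" : (PP/PP)/(NP\S)
      [3,6] NP\S   <
        [3,5] NP\N   <
          [3,4] "under" : PP
          [4,5] "liked" : (NP\N)\PP
        [5,6] "in" : (NP\S)\(NP\N)
    [6,7] "no" : PP/NP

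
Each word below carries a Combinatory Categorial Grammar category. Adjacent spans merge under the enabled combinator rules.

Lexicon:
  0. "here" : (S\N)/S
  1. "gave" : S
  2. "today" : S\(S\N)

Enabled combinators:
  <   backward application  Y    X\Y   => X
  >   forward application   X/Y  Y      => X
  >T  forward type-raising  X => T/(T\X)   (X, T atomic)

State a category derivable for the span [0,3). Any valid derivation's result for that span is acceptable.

S

[0,3] S   <
  [0,2] S\N   >
    [0,1] "here" : (S\N)/S
    [1,2] "gave" : S
  [2,3] "today" : S\(S\N)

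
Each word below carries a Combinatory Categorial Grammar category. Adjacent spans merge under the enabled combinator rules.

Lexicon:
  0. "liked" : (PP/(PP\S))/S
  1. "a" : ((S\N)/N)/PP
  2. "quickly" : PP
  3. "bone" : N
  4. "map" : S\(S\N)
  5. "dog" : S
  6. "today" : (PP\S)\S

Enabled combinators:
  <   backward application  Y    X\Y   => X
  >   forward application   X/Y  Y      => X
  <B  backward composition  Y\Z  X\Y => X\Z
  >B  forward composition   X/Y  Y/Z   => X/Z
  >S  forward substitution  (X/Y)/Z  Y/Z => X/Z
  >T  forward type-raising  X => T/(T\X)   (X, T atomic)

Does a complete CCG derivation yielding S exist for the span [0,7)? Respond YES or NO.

NO

(PP/(PP\S))/S ((S\N)/N)/PP PP N S\(S\N) S (PP\S)\S
CKY chart[0,7] = {(PP/(PP\S))/(S\PP), N/(N\PP), NP/(NP\PP), PP, PP/(PP\PP), S/(S\PP)}; S ∉ chart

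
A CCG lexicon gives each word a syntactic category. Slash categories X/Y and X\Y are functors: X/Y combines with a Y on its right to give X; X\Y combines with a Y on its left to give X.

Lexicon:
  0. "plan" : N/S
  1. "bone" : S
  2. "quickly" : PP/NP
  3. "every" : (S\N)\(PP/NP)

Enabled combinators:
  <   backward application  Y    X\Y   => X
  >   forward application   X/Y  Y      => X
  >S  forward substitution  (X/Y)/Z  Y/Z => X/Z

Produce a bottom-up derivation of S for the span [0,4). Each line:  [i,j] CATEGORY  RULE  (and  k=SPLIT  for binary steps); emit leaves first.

[0,4] S   <
  [0,2] N   >
    [0,1] "plan" : N/S
    [1,2] "bone" : S
  [2,4] S\N   <
    [2,3] "quickly" : PP/NP
    [3,4] "every" : (S\N)\(PP/NP)

[0,1] N/S  lex  "plan"
[1,2] S  lex  "bone"
[0,2] N  >  k=1
[2,3] PP/NP  lex  "quickly"
[3,4] (S\N)\(PP/NP)  lex  "every"
[2,4] S\N  <  k=3
[0,4] S  <  k=2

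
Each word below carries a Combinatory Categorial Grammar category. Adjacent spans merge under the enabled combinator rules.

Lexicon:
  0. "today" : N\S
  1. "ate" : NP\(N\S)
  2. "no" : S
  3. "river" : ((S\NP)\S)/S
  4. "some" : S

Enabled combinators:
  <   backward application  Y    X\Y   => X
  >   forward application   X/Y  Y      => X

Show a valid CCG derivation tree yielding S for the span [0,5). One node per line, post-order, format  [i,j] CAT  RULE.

[0,1] N\S  lex  "today"
[1,2] NP\(N\S)  lex  "ate"
[0,2] NP  <  k=1
[2,3] S  lex  "no"
[3,4] ((S\NP)\S)/S  lex  "river"
[4,5] S  lex  "some"
[3,5] (S\NP)\S  >  k=4
[2,5] S\NP  <  k=3
[0,5] S  <  k=2

[0,5] S   <
  [0,2] NP   <
    [0,1] "today" : N\S
    [1,2] "ate" : NP\(N\S)
  [2,5] S\NP   <
    [2,3] "no" : S
    [3,5] (S\NP)\S   >
      [3,4] "river" : ((S\NP)\S)/S
      [4,5] "some" : S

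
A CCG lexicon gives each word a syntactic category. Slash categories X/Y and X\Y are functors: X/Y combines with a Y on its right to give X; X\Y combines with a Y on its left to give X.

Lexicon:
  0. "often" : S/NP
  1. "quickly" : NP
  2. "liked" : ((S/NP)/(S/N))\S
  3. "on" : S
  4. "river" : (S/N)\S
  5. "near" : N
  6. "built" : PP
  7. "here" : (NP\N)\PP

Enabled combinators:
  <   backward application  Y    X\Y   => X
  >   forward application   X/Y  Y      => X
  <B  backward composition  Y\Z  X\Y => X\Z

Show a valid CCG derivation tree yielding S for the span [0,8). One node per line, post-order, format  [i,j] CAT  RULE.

[0,8] S   >
  [0,5] S/NP   >
    [0,3] (S/NP)/(S/N)   <
      [0,2] S   >
        [0,1] "often" : S/NP
        [1,2] "quickly" : NP
      [2,3] "liked" : ((S/NP)/(S/N))\S
    [3,5] S/N   <
      [3,4] "on" : S
      [4,5] "river" : (S/N)\S
  [5,8] NP   <
    [5,6] "near" : N
    [6,8] NP\N   <
      [6,7] "built" : PP
      [7,8] "here" : (NP\N)\PP

[0,1] S/NP  lex  "often"
[1,2] NP  lex  "quickly"
[0,2] S  >  k=1
[2,3] ((S/NP)/(S/N))\S  lex  "liked"
[0,3] (S/NP)/(S/N)  <  k=2
[3,4] S  lex  "on"
[4,5] (S/N)\S  lex  "river"
[3,5] S/N  <  k=4
[0,5] S/NP  >  k=3
[5,6] N  lex  "near"
[6,7] PP  lex  "built"
[7,8] (NP\N)\PP  lex  "here"
[6,8] NP\N  <  k=7
[5,8] NP  <  k=6
[0,8] S  >  k=5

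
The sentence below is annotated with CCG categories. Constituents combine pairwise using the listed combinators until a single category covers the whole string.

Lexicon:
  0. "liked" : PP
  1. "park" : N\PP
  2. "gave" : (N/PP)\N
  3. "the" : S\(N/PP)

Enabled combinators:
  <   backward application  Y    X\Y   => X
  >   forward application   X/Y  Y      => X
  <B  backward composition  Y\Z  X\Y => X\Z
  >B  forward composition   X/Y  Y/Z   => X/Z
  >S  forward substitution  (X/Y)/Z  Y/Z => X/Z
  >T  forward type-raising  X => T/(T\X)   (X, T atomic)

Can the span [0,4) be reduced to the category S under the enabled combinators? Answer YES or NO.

YES

[0,4] S   <
  [0,2] N   <
    [0,1] "liked" : PP
    [1,2] "park" : N\PP
  [2,4] S\N   <B
    [2,3] "gave" : (N/PP)\N
    [3,4] "the" : S\(N/PP)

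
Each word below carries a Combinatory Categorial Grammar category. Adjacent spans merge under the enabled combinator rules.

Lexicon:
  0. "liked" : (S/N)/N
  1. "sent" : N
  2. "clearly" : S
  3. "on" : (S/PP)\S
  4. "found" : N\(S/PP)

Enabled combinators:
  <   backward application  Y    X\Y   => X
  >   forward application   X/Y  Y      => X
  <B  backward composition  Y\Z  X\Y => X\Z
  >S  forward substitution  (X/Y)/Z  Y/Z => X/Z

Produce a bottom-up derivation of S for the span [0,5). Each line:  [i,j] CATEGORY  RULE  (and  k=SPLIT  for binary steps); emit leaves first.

[0,5] S   >
  [0,2] S/N   >
    [0,1] "liked" : (S/N)/N
    [1,2] "sent" : N
  [2,5] N   <
    [2,3] "clearly" : S
    [3,5] N\S   <B
      [3,4] "on" : (S/PP)\S
      [4,5] "found" : N\(S/PP)

[0,1] (S/N)/N  lex  "liked"
[1,2] N  lex  "sent"
[0,2] S/N  >  k=1
[2,3] S  lex  "clearly"
[3,4] (S/PP)\S  lex  "on"
[4,5] N\(S/PP)  lex  "found"
[3,5] N\S  <B  k=4
[2,5] N  <  k=3
[0,5] S  >  k=2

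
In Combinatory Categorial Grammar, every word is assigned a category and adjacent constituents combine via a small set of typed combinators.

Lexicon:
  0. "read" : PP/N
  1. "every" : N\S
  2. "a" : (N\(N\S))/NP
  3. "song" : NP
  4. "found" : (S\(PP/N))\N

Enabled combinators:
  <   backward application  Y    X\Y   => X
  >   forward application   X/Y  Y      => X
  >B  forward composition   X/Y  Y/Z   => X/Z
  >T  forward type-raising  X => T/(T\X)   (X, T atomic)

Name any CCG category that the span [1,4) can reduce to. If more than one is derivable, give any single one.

[0,5] S   <
  [0,1] "read" : PP/N
  [1,5] S\(PP/N)   <
    [1,4] N   <
      [1,2] "every" : N\S
      [2,4] N\(N\S)   >
        [2,3] "a" : (N\(N\S))/NP
        [3,4] "song" : NP
    [4,5] "found" : (S\(PP/N))\N

N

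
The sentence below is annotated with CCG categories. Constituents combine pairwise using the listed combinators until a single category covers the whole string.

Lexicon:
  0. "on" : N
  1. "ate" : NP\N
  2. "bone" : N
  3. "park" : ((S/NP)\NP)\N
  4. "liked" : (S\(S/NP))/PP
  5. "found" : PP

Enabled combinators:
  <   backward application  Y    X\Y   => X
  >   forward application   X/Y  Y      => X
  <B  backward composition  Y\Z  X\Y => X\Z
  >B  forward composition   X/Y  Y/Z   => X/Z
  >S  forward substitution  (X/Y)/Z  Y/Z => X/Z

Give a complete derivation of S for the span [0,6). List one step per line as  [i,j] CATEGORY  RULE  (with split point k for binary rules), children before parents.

[0,1] N  lex  "on"
[1,2] NP\N  lex  "ate"
[0,2] NP  <  k=1
[2,3] N  lex  "bone"
[3,4] ((S/NP)\NP)\N  lex  "park"
[2,4] (S/NP)\NP  <  k=3
[4,5] (S\(S/NP))/PP  lex  "liked"
[5,6] PP  lex  "found"
[4,6] S\(S/NP)  >  k=5
[2,6] S\NP  <B  k=4
[0,6] S  <  k=2

[0,6] S   <
  [0,2] NP   <
    [0,1] "on" : N
    [1,2] "ate" : NP\N
  [2,6] S\NP   <B
    [2,4] (S/NP)\NP   <
      [2,3] "bone" : N
      [3,4] "park" : ((S/NP)\NP)\N
    [4,6] S\(S/NP)   >
      [4,5] "liked" : (S\(S/NP))/PP
      [5,6] "found" : PP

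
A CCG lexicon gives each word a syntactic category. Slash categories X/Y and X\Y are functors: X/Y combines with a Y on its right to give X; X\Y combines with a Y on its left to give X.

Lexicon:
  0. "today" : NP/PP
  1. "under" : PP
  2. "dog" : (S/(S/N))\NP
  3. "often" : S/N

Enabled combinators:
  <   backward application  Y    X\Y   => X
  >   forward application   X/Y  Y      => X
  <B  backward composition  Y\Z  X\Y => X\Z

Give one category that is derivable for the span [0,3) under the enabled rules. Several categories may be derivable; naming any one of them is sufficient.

S/(S/N)

[0,4] S   >
  [0,3] S/(S/N)   <
    [0,2] NP   >
      [0,1] "today" : NP/PP
      [1,2] "under" : PP
    [2,3] "dog" : (S/(S/N))\NP
  [3,4] "often" : S/N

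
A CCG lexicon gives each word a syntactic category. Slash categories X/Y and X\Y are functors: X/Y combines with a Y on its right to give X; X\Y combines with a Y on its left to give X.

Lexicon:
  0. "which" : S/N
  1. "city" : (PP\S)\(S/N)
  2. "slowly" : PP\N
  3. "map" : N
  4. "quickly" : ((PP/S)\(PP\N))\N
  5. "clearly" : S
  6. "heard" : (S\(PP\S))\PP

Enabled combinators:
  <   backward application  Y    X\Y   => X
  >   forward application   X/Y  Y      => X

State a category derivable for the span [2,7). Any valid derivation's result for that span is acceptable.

S\(PP\S)

[0,7] S   <
  [0,2] PP\S   <
    [0,1] "which" : S/N
    [1,2] "city" : (PP\S)\(S/N)
  [2,7] S\(PP\S)   <
    [2,6] PP   >
      [2,5] PP/S   <
        [2,3] "slowly" : PP\N
        [3,5] (PP/S)\(PP\N)   <
          [3,4] "map" : N
          [4,5] "quickly" : ((PP/S)\(PP\N))\N
      [5,6] "clearly" : S
    [6,7] "heard" : (S\(PP\S))\PP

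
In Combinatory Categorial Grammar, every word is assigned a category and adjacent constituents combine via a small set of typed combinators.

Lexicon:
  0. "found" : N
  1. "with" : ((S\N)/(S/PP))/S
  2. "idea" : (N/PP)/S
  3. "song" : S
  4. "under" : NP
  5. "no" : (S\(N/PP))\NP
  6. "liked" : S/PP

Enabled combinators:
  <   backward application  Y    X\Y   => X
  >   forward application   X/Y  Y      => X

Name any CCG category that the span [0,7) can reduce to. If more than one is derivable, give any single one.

S

[0,7] S   <
  [0,1] "found" : N
  [1,7] S\N   >
    [1,6] (S\N)/(S/PP)   >
      [1,2] "with" : ((S\N)/(S/PP))/S
      [2,6] S   <
        [2,4] N/PP   >
          [2,3] "idea" : (N/PP)/S
          [3,4] "song" : S
        [4,6] S\(N/PP)   <
          [4,5] "under" : NP
          [5,6] "no" : (S\(N/PP))\NP
    [6,7] "liked" : S/PP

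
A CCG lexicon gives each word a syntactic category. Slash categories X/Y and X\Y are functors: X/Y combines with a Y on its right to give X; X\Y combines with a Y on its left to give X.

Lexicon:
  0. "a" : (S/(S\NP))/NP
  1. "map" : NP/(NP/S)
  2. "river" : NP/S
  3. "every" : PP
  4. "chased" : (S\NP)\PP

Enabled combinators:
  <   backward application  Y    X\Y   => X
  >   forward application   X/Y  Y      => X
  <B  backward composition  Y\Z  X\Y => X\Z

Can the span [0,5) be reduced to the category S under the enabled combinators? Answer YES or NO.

YES

[0,5] S   >
  [0,3] S/(S\NP)   >
    [0,1] "a" : (S/(S\NP))/NP
    [1,3] NP   >
      [1,2] "map" : NP/(NP/S)
      [2,3] "river" : NP/S
  [3,5] S\NP   <
    [3,4] "every" : PP
    [4,5] "chased" : (S\NP)\PP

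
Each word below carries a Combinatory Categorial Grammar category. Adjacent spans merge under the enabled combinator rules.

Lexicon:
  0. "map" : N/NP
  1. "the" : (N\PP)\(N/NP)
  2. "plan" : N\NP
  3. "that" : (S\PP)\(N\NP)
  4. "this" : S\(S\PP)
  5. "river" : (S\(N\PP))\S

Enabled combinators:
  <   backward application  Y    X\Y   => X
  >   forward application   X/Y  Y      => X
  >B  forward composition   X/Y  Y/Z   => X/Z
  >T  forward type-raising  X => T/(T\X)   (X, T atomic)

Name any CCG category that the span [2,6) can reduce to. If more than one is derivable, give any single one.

S\(N\PP)

[0,6] S   <
  [0,2] N\PP   <
    [0,1] "map" : N/NP
    [1,2] "the" : (N\PP)\(N/NP)
  [2,6] S\(N\PP)   <
    [2,5] S   <
      [2,4] S\PP   <
        [2,3] "plan" : N\NP
        [3,4] "that" : (S\PP)\(N\NP)
      [4,5] "this" : S\(S\PP)
    [5,6] "river" : (S\(N\PP))\S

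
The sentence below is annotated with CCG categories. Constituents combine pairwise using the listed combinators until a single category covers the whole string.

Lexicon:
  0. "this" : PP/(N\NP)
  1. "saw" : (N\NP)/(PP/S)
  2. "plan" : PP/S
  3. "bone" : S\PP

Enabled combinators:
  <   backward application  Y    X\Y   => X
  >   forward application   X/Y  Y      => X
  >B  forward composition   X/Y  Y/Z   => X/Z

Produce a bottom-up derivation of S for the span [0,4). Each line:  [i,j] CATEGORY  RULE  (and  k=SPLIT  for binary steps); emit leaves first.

[0,4] S   <
  [0,3] PP   >
    [0,1] "this" : PP/(N\NP)
    [1,3] N\NP   >
      [1,2] "saw" : (N\NP)/(PP/S)
      [2,3] "plan" : PP/S
  [3,4] "bone" : S\PP

[0,1] PP/(N\NP)  lex  "this"
[1,2] (N\NP)/(PP/S)  lex  "saw"
[2,3] PP/S  lex  "plan"
[1,3] N\NP  >  k=2
[0,3] PP  >  k=1
[3,4] S\PP  lex  "bone"
[0,4] S  <  k=3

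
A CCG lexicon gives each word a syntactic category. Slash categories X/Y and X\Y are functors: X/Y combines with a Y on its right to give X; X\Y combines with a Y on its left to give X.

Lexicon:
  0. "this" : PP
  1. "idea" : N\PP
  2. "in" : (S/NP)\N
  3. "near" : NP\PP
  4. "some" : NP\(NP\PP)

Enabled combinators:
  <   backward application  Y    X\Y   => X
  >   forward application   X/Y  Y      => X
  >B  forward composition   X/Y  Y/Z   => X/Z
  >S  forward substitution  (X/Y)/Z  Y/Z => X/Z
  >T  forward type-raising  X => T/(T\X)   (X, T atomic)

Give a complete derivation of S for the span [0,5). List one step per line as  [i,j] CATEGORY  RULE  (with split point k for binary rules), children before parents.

[0,1] PP  lex  "this"
[0,1] N/(N\PP)  >T
[1,2] N\PP  lex  "idea"
[0,2] N  >  k=1
[2,3] (S/NP)\N  lex  "in"
[0,3] S/NP  <  k=2
[3,4] NP\PP  lex  "near"
[4,5] NP\(NP\PP)  lex  "some"
[3,5] NP  <  k=4
[0,5] S  >  k=3

[0,5] S   >
  [0,3] S/NP   <
    [0,2] N   >
      [0,1] N/(N\PP)   >T
        [0,1] "this" : PP
      [1,2] "idea" : N\PP
    [2,3] "in" : (S/NP)\N
  [3,5] NP   <
    [3,4] "near" : NP\PP
    [4,5] "some" : NP\(NP\PP)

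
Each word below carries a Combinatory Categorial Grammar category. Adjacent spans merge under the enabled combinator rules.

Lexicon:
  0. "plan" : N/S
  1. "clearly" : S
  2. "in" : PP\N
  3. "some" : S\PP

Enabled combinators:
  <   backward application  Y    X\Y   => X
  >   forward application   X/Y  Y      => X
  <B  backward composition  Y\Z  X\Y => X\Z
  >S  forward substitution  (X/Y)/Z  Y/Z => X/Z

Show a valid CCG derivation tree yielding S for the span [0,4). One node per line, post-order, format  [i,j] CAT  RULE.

[0,4] S   <
  [0,2] N   >
    [0,1] "plan" : N/S
    [1,2] "clearly" : S
  [2,4] S\N   <B
    [2,3] "in" : PP\N
    [3,4] "some" : S\PP

[0,1] N/S  lex  "plan"
[1,2] S  lex  "clearly"
[0,2] N  >  k=1
[2,3] PP\N  lex  "in"
[3,4] S\PP  lex  "some"
[2,4] S\N  <B  k=3
[0,4] S  <  k=2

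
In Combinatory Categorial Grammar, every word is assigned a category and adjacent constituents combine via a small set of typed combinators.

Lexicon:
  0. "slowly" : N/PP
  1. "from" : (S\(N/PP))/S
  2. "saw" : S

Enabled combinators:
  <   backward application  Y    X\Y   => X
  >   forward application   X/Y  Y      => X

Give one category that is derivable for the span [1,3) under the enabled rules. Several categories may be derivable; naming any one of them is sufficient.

[0,3] S   <
  [0,1] "slowly" : N/PP
  [1,3] S\(N/PP)   >
    [1,2] "from" : (S\(N/PP))/S
    [2,3] "saw" : S

S\(N/PP)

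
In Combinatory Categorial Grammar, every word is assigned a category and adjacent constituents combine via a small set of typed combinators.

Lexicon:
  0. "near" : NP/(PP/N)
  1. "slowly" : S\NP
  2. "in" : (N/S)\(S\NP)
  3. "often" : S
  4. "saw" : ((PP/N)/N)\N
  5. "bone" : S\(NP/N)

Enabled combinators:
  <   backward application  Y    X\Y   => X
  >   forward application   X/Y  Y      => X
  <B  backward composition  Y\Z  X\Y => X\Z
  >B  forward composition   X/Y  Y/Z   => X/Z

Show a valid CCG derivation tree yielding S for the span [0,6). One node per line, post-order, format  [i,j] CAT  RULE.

[0,6] S   <
  [0,5] NP/N   >B
    [0,1] "near" : NP/(PP/N)
    [1,5] (PP/N)/N   <
      [1,4] N   >
        [1,3] N/S   <
          [1,2] "slowly" : S\NP
          [2,3] "in" : (N/S)\(S\NP)
        [3,4] "often" : S
      [4,5] "saw" : ((PP/N)/N)\N
  [5,6] "bone" : S\(NP/N)

[0,1] NP/(PP/N)  lex  "near"
[1,2] S\NP  lex  "slowly"
[2,3] (N/S)\(S\NP)  lex  "in"
[1,3] N/S  <  k=2
[3,4] S  lex  "often"
[1,4] N  >  k=3
[4,5] ((PP/N)/N)\N  lex  "saw"
[1,5] (PP/N)/N  <  k=4
[0,5] NP/N  >B  k=1
[5,6] S\(NP/N)  lex  "bone"
[0,6] S  <  k=5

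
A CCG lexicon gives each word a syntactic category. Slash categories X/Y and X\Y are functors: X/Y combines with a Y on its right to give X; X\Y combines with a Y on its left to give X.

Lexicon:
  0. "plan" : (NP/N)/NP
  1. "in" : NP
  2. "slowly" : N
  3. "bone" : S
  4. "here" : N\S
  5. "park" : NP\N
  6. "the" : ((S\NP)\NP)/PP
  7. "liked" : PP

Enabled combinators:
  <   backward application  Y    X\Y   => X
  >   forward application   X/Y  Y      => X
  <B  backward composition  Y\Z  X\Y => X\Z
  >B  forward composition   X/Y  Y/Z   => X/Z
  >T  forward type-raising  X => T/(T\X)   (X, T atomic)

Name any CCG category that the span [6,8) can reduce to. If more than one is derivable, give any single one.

(S\NP)\NP

[0,8] S   <
  [0,3] NP   >
    [0,2] NP/N   >
      [0,1] "plan" : (NP/N)/NP
      [1,2] "in" : NP
    [2,3] "slowly" : N
  [3,8] S\NP   <
    [3,6] NP   <
      [3,5] N   >
        [3,4] N/(N\S)   >T
          [3,4] "bone" : S
        [4,5] "here" : N\S
      [5,6] "park" : NP\N
    [6,8] (S\NP)\NP   >
      [6,7] "the" : ((S\NP)\NP)/PP
      [7,8] "liked" : PP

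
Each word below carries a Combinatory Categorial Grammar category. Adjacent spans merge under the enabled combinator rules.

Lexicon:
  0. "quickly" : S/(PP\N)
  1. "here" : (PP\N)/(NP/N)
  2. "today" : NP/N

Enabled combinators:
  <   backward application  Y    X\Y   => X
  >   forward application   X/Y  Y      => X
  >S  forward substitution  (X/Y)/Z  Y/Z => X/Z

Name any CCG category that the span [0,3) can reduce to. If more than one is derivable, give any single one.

[0,3] S   >
  [0,1] "quickly" : S/(PP\N)
  [1,3] PP\N   >
    [1,2] "here" : (PP\N)/(NP/N)
    [2,3] "today" : NP/N

S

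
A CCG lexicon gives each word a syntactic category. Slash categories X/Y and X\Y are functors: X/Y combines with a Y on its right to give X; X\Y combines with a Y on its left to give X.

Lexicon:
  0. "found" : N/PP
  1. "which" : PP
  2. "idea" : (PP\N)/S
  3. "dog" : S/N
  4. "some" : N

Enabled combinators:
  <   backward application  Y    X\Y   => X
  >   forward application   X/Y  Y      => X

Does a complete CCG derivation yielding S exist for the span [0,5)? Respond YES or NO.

NO

N/PP PP (PP\N)/S S/N N
CKY chart[0,5] = {PP}; S ∉ chart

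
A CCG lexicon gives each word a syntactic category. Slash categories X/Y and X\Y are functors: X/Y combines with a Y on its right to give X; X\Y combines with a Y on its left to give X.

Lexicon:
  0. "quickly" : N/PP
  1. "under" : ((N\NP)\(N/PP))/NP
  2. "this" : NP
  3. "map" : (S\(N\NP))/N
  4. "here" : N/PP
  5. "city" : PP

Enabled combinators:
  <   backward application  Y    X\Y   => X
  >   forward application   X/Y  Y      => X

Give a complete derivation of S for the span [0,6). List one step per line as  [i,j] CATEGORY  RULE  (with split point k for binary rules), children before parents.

[0,1] N/PP  lex  "quickly"
[1,2] ((N\NP)\(N/PP))/NP  lex  "under"
[2,3] NP  lex  "this"
[1,3] (N\NP)\(N/PP)  >  k=2
[0,3] N\NP  <  k=1
[3,4] (S\(N\NP))/N  lex  "map"
[4,5] N/PP  lex  "here"
[5,6] PP  lex  "city"
[4,6] N  >  k=5
[3,6] S\(N\NP)  >  k=4
[0,6] S  <  k=3

[0,6] S   <
  [0,3] N\NP   <
    [0,1] "quickly" : N/PP
    [1,3] (N\NP)\(N/PP)   >
      [1,2] "under" : ((N\NP)\(N/PP))/NP
      [2,3] "this" : NP
  [3,6] S\(N\NP)   >
    [3,4] "map" : (S\(N\NP))/N
    [4,6] N   >
      [4,5] "here" : N/PP
      [5,6] "city" : PP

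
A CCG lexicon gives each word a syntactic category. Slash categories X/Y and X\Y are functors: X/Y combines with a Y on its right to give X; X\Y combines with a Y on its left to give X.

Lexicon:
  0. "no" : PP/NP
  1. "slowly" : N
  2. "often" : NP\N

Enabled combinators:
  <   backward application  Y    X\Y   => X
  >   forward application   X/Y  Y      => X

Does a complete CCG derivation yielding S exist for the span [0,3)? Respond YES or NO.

NO

PP/NP N NP\N
CKY chart[0,3] = {PP}; S ∉ chart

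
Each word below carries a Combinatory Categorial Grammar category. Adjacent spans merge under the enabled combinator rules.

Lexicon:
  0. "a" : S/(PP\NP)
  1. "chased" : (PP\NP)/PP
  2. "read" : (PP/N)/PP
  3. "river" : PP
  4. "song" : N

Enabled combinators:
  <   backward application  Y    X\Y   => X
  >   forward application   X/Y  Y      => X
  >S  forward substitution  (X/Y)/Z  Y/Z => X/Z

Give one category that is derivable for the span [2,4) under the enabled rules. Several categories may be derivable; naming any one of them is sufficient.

PP/N

[0,5] S   >
  [0,1] "a" : S/(PP\NP)
  [1,5] PP\NP   >
    [1,2] "chased" : (PP\NP)/PP
    [2,5] PP   >
      [2,4] PP/N   >
        [2,3] "read" : (PP/N)/PP
        [3,4] "river" : PP
      [4,5] "song" : N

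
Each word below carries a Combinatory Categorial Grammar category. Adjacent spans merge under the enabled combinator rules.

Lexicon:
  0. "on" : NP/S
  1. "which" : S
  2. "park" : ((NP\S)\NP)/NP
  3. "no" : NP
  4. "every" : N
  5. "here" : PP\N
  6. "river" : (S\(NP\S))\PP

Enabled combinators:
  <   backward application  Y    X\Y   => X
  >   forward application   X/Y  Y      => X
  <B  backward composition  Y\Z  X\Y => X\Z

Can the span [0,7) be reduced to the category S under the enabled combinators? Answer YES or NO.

[0,7] S   <
  [0,2] NP   >
    [0,1] "on" : NP/S
    [1,2] "which" : S
  [2,7] S\NP   <B
    [2,4] (NP\S)\NP   >
      [2,3] "park" : ((NP\S)\NP)/NP
      [3,4] "no" : NP
    [4,7] S\(NP\S)   <
      [4,6] PP   <
        [4,5] "every" : N
        [5,6] "here" : PP\N
      [6,7] "river" : (S\(NP\S))\PP

YES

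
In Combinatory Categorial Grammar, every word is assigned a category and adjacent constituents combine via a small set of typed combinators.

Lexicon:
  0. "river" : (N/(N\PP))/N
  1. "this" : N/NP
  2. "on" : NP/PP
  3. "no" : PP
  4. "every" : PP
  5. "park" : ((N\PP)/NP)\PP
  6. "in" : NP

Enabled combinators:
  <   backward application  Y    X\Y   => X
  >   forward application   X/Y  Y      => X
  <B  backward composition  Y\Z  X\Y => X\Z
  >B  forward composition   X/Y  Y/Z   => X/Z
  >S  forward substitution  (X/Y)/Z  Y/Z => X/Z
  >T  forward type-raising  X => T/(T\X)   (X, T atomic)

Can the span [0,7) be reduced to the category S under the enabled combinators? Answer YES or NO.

NO

(N/(N\PP))/N N/NP NP/PP PP PP ((N\PP)/NP)\PP NP
CKY chart[0,7] = {(N/(N\PP))/(PP\N), N, N/(NP\NP), N/(N\N), NP/(NP\N), PP/(PP\N), S/(S\N)}; S ∉ chart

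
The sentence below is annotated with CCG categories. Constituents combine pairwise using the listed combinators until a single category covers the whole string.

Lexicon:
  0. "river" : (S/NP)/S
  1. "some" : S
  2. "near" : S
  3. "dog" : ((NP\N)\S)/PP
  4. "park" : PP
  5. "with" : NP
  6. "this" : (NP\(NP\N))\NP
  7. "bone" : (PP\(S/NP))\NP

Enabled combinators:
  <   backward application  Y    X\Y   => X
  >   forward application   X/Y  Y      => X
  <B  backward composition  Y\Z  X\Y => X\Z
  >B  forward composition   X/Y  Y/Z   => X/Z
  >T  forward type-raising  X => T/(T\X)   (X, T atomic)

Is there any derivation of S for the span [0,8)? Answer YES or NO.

NO

(S/NP)/S S S ((NP\N)\S)/PP PP NP (NP\(NP\N))\NP (PP\(S/NP))\NP
CKY chart[0,8] = {N/(N\PP), NP/(NP\PP), PP, PP/(PP\PP), S/(S\PP)}; S ∉ chart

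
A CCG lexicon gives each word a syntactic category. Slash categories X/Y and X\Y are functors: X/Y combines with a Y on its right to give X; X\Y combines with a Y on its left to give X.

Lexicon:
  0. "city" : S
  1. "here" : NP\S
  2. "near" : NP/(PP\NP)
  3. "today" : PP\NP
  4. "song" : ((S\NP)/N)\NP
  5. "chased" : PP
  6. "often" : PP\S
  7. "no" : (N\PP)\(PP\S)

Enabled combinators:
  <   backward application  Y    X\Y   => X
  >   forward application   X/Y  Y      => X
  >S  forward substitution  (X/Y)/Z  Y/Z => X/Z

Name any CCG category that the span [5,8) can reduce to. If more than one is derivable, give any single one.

N

[0,8] S   <
  [0,2] NP   <
    [0,1] "city" : S
    [1,2] "here" : NP\S
  [2,8] S\NP   >
    [2,5] (S\NP)/N   <
      [2,4] NP   >
        [2,3] "near" : NP/(PP\NP)
        [3,4] "today" : PP\NP
      [4,5] "song" : ((S\NP)/N)\NP
    [5,8] N   <
      [5,6] "chased" : PP
      [6,8] N\PP   <
        [6,7] "often" : PP\S
        [7,8] "no" : (N\PP)\(PP\S)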